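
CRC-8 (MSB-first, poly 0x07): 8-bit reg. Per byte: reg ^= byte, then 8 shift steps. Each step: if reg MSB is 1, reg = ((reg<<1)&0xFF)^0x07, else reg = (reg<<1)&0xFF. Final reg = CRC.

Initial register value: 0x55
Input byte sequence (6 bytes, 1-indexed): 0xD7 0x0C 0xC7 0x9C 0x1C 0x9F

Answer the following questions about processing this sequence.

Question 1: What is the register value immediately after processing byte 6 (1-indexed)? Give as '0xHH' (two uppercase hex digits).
After byte 1 (0xD7): reg=0x87
After byte 2 (0x0C): reg=0xB8
After byte 3 (0xC7): reg=0x7A
After byte 4 (0x9C): reg=0xBC
After byte 5 (0x1C): reg=0x69
After byte 6 (0x9F): reg=0xCC

Answer: 0xCC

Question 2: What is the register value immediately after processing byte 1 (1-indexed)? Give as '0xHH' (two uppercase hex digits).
After byte 1 (0xD7): reg=0x87

Answer: 0x87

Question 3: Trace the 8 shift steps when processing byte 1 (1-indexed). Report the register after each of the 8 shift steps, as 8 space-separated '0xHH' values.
Answer: 0x03 0x06 0x0C 0x18 0x30 0x60 0xC0 0x87

Derivation:
Register before byte 1: 0x55
After XOR with byte 0xD7: 0x82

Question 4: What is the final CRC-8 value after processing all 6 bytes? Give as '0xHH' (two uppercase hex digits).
Answer: 0xCC

Derivation:
After byte 1 (0xD7): reg=0x87
After byte 2 (0x0C): reg=0xB8
After byte 3 (0xC7): reg=0x7A
After byte 4 (0x9C): reg=0xBC
After byte 5 (0x1C): reg=0x69
After byte 6 (0x9F): reg=0xCC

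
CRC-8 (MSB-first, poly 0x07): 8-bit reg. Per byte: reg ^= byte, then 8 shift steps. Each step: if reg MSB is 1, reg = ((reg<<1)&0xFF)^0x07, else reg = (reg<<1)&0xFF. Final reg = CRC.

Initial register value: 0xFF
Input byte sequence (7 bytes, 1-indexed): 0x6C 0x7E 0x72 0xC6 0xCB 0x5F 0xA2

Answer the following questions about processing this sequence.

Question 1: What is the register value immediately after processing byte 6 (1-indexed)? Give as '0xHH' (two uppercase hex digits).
After byte 1 (0x6C): reg=0xF0
After byte 2 (0x7E): reg=0xA3
After byte 3 (0x72): reg=0x39
After byte 4 (0xC6): reg=0xF3
After byte 5 (0xCB): reg=0xA8
After byte 6 (0x5F): reg=0xCB

Answer: 0xCB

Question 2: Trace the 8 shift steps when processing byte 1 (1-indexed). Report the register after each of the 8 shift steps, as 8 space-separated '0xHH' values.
Answer: 0x21 0x42 0x84 0x0F 0x1E 0x3C 0x78 0xF0

Derivation:
Register before byte 1: 0xFF
After XOR with byte 0x6C: 0x93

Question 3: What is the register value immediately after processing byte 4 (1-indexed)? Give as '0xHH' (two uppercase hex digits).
Answer: 0xF3

Derivation:
After byte 1 (0x6C): reg=0xF0
After byte 2 (0x7E): reg=0xA3
After byte 3 (0x72): reg=0x39
After byte 4 (0xC6): reg=0xF3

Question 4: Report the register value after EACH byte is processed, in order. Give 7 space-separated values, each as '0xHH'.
0xF0 0xA3 0x39 0xF3 0xA8 0xCB 0x18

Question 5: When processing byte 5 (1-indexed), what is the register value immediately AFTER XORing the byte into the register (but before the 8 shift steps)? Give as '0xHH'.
Register before byte 5: 0xF3
Byte 5: 0xCB
0xF3 XOR 0xCB = 0x38

Answer: 0x38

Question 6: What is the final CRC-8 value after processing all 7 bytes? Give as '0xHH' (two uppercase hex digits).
After byte 1 (0x6C): reg=0xF0
After byte 2 (0x7E): reg=0xA3
After byte 3 (0x72): reg=0x39
After byte 4 (0xC6): reg=0xF3
After byte 5 (0xCB): reg=0xA8
After byte 6 (0x5F): reg=0xCB
After byte 7 (0xA2): reg=0x18

Answer: 0x18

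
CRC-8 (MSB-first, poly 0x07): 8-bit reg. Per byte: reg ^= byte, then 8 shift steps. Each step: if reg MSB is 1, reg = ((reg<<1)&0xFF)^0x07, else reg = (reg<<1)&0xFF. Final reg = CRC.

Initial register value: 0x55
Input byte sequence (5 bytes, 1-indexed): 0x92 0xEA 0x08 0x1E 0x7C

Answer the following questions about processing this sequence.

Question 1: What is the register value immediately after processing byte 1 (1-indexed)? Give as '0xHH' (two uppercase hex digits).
Answer: 0x5B

Derivation:
After byte 1 (0x92): reg=0x5B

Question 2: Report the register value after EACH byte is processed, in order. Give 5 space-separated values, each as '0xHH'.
0x5B 0x1E 0x62 0x73 0x2D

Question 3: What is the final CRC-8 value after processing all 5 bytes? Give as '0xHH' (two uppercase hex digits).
After byte 1 (0x92): reg=0x5B
After byte 2 (0xEA): reg=0x1E
After byte 3 (0x08): reg=0x62
After byte 4 (0x1E): reg=0x73
After byte 5 (0x7C): reg=0x2D

Answer: 0x2D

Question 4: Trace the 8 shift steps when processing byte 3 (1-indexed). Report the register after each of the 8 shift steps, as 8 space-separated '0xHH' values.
After byte 1 (0x92): reg=0x5B
After byte 2 (0xEA): reg=0x1E
Register before byte 3: 0x1E
After XOR with byte 0x08: 0x16

Answer: 0x2C 0x58 0xB0 0x67 0xCE 0x9B 0x31 0x62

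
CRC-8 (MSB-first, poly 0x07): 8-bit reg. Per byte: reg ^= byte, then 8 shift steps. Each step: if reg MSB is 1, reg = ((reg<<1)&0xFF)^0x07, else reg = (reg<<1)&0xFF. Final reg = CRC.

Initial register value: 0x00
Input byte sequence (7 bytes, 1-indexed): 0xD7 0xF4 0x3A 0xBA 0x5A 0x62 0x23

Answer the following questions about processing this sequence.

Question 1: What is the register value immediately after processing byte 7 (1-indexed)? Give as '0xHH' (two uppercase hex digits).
After byte 1 (0xD7): reg=0x2B
After byte 2 (0xF4): reg=0x13
After byte 3 (0x3A): reg=0xDF
After byte 4 (0xBA): reg=0x3C
After byte 5 (0x5A): reg=0x35
After byte 6 (0x62): reg=0xA2
After byte 7 (0x23): reg=0x8E

Answer: 0x8E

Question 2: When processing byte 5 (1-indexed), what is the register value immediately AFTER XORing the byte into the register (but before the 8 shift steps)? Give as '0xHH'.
Register before byte 5: 0x3C
Byte 5: 0x5A
0x3C XOR 0x5A = 0x66

Answer: 0x66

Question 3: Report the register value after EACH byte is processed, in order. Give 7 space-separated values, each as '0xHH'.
0x2B 0x13 0xDF 0x3C 0x35 0xA2 0x8E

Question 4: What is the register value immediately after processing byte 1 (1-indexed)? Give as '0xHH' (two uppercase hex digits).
Answer: 0x2B

Derivation:
After byte 1 (0xD7): reg=0x2B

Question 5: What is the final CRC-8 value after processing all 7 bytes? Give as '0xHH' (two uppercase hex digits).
After byte 1 (0xD7): reg=0x2B
After byte 2 (0xF4): reg=0x13
After byte 3 (0x3A): reg=0xDF
After byte 4 (0xBA): reg=0x3C
After byte 5 (0x5A): reg=0x35
After byte 6 (0x62): reg=0xA2
After byte 7 (0x23): reg=0x8E

Answer: 0x8E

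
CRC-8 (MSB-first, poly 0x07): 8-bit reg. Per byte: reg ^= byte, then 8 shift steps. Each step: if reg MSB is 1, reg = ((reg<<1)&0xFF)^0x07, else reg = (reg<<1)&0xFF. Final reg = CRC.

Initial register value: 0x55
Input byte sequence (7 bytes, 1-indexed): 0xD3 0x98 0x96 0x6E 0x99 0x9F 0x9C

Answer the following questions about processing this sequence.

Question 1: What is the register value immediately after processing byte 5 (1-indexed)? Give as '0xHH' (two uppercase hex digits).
Answer: 0x0B

Derivation:
After byte 1 (0xD3): reg=0x9B
After byte 2 (0x98): reg=0x09
After byte 3 (0x96): reg=0xD4
After byte 4 (0x6E): reg=0x2F
After byte 5 (0x99): reg=0x0B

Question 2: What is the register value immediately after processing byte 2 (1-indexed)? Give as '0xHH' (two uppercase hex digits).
Answer: 0x09

Derivation:
After byte 1 (0xD3): reg=0x9B
After byte 2 (0x98): reg=0x09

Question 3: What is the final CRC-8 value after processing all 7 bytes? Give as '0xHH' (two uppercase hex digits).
After byte 1 (0xD3): reg=0x9B
After byte 2 (0x98): reg=0x09
After byte 3 (0x96): reg=0xD4
After byte 4 (0x6E): reg=0x2F
After byte 5 (0x99): reg=0x0B
After byte 6 (0x9F): reg=0xE5
After byte 7 (0x9C): reg=0x68

Answer: 0x68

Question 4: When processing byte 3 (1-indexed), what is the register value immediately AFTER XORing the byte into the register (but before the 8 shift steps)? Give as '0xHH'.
Answer: 0x9F

Derivation:
Register before byte 3: 0x09
Byte 3: 0x96
0x09 XOR 0x96 = 0x9F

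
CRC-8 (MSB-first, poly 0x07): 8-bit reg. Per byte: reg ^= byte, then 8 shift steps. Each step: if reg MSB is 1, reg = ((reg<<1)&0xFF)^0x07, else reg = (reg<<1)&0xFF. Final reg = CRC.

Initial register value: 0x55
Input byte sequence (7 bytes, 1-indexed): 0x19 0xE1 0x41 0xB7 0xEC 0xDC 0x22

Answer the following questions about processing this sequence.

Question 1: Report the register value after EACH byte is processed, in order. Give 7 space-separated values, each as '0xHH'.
0xE3 0x0E 0xEA 0x94 0x6F 0x10 0x9E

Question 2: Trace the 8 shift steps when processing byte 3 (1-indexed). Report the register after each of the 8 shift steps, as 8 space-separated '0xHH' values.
After byte 1 (0x19): reg=0xE3
After byte 2 (0xE1): reg=0x0E
Register before byte 3: 0x0E
After XOR with byte 0x41: 0x4F

Answer: 0x9E 0x3B 0x76 0xEC 0xDF 0xB9 0x75 0xEA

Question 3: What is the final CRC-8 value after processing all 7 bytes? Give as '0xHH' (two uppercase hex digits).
After byte 1 (0x19): reg=0xE3
After byte 2 (0xE1): reg=0x0E
After byte 3 (0x41): reg=0xEA
After byte 4 (0xB7): reg=0x94
After byte 5 (0xEC): reg=0x6F
After byte 6 (0xDC): reg=0x10
After byte 7 (0x22): reg=0x9E

Answer: 0x9E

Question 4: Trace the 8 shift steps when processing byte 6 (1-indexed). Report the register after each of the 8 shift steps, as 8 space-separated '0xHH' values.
Answer: 0x61 0xC2 0x83 0x01 0x02 0x04 0x08 0x10

Derivation:
After byte 1 (0x19): reg=0xE3
After byte 2 (0xE1): reg=0x0E
After byte 3 (0x41): reg=0xEA
After byte 4 (0xB7): reg=0x94
After byte 5 (0xEC): reg=0x6F
Register before byte 6: 0x6F
After XOR with byte 0xDC: 0xB3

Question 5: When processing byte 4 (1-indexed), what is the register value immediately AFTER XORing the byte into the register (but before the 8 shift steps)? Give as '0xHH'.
Answer: 0x5D

Derivation:
Register before byte 4: 0xEA
Byte 4: 0xB7
0xEA XOR 0xB7 = 0x5D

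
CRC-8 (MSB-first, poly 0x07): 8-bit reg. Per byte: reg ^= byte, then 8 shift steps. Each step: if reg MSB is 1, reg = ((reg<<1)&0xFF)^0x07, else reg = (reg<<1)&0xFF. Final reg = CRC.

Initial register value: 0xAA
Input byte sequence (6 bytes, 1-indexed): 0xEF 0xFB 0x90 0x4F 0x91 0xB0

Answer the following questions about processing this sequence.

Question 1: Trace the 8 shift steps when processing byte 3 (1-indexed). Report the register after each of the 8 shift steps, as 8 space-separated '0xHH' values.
Answer: 0xCA 0x93 0x21 0x42 0x84 0x0F 0x1E 0x3C

Derivation:
After byte 1 (0xEF): reg=0xDC
After byte 2 (0xFB): reg=0xF5
Register before byte 3: 0xF5
After XOR with byte 0x90: 0x65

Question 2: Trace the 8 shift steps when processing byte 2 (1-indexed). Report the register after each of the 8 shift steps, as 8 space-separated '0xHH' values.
After byte 1 (0xEF): reg=0xDC
Register before byte 2: 0xDC
After XOR with byte 0xFB: 0x27

Answer: 0x4E 0x9C 0x3F 0x7E 0xFC 0xFF 0xF9 0xF5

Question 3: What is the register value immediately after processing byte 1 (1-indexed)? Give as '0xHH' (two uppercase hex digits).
Answer: 0xDC

Derivation:
After byte 1 (0xEF): reg=0xDC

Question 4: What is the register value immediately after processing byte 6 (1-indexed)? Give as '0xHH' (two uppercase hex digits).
After byte 1 (0xEF): reg=0xDC
After byte 2 (0xFB): reg=0xF5
After byte 3 (0x90): reg=0x3C
After byte 4 (0x4F): reg=0x5E
After byte 5 (0x91): reg=0x63
After byte 6 (0xB0): reg=0x37

Answer: 0x37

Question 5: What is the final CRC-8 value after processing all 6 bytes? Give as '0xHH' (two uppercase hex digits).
After byte 1 (0xEF): reg=0xDC
After byte 2 (0xFB): reg=0xF5
After byte 3 (0x90): reg=0x3C
After byte 4 (0x4F): reg=0x5E
After byte 5 (0x91): reg=0x63
After byte 6 (0xB0): reg=0x37

Answer: 0x37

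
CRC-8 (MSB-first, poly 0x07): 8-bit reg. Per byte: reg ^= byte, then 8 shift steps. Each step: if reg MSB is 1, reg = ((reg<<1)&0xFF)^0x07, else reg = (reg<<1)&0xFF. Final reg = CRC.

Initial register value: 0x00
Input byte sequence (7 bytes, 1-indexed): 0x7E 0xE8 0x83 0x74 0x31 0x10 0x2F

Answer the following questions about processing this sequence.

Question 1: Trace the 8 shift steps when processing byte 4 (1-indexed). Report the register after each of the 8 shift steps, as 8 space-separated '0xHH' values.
After byte 1 (0x7E): reg=0x7D
After byte 2 (0xE8): reg=0xE2
After byte 3 (0x83): reg=0x20
Register before byte 4: 0x20
After XOR with byte 0x74: 0x54

Answer: 0xA8 0x57 0xAE 0x5B 0xB6 0x6B 0xD6 0xAB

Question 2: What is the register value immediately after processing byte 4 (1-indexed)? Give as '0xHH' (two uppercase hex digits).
After byte 1 (0x7E): reg=0x7D
After byte 2 (0xE8): reg=0xE2
After byte 3 (0x83): reg=0x20
After byte 4 (0x74): reg=0xAB

Answer: 0xAB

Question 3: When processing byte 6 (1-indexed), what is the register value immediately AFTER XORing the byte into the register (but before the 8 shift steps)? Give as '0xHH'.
Answer: 0xDF

Derivation:
Register before byte 6: 0xCF
Byte 6: 0x10
0xCF XOR 0x10 = 0xDF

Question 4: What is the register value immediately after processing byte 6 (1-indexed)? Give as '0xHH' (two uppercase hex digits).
Answer: 0x13

Derivation:
After byte 1 (0x7E): reg=0x7D
After byte 2 (0xE8): reg=0xE2
After byte 3 (0x83): reg=0x20
After byte 4 (0x74): reg=0xAB
After byte 5 (0x31): reg=0xCF
After byte 6 (0x10): reg=0x13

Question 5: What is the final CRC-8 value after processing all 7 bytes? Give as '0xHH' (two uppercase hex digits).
After byte 1 (0x7E): reg=0x7D
After byte 2 (0xE8): reg=0xE2
After byte 3 (0x83): reg=0x20
After byte 4 (0x74): reg=0xAB
After byte 5 (0x31): reg=0xCF
After byte 6 (0x10): reg=0x13
After byte 7 (0x2F): reg=0xB4

Answer: 0xB4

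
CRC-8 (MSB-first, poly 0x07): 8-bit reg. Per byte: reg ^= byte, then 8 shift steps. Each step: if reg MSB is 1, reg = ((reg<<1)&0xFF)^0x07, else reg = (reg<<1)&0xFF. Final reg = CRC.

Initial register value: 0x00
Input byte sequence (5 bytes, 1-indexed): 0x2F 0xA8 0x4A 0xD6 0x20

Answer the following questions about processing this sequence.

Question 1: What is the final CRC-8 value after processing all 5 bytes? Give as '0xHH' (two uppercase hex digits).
After byte 1 (0x2F): reg=0xCD
After byte 2 (0xA8): reg=0x3C
After byte 3 (0x4A): reg=0x45
After byte 4 (0xD6): reg=0xF0
After byte 5 (0x20): reg=0x3E

Answer: 0x3E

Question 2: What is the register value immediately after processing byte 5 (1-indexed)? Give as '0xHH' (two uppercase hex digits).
After byte 1 (0x2F): reg=0xCD
After byte 2 (0xA8): reg=0x3C
After byte 3 (0x4A): reg=0x45
After byte 4 (0xD6): reg=0xF0
After byte 5 (0x20): reg=0x3E

Answer: 0x3E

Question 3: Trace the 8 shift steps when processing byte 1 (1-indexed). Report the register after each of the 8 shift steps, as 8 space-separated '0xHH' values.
Register before byte 1: 0x00
After XOR with byte 0x2F: 0x2F

Answer: 0x5E 0xBC 0x7F 0xFE 0xFB 0xF1 0xE5 0xCD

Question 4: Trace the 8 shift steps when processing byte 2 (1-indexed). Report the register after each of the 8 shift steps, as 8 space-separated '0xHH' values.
After byte 1 (0x2F): reg=0xCD
Register before byte 2: 0xCD
After XOR with byte 0xA8: 0x65

Answer: 0xCA 0x93 0x21 0x42 0x84 0x0F 0x1E 0x3C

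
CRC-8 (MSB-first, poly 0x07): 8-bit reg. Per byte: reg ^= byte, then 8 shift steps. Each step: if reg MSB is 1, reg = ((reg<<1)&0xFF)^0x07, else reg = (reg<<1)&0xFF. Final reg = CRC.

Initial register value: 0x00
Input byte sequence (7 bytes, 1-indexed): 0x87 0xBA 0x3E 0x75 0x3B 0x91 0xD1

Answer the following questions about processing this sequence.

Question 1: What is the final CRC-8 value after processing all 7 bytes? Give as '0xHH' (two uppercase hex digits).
After byte 1 (0x87): reg=0x9C
After byte 2 (0xBA): reg=0xF2
After byte 3 (0x3E): reg=0x6A
After byte 4 (0x75): reg=0x5D
After byte 5 (0x3B): reg=0x35
After byte 6 (0x91): reg=0x75
After byte 7 (0xD1): reg=0x75

Answer: 0x75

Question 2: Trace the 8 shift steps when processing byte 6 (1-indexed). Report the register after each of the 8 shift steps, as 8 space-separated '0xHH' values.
After byte 1 (0x87): reg=0x9C
After byte 2 (0xBA): reg=0xF2
After byte 3 (0x3E): reg=0x6A
After byte 4 (0x75): reg=0x5D
After byte 5 (0x3B): reg=0x35
Register before byte 6: 0x35
After XOR with byte 0x91: 0xA4

Answer: 0x4F 0x9E 0x3B 0x76 0xEC 0xDF 0xB9 0x75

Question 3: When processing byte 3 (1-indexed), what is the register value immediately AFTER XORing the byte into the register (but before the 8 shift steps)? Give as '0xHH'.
Register before byte 3: 0xF2
Byte 3: 0x3E
0xF2 XOR 0x3E = 0xCC

Answer: 0xCC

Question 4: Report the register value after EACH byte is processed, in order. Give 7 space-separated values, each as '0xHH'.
0x9C 0xF2 0x6A 0x5D 0x35 0x75 0x75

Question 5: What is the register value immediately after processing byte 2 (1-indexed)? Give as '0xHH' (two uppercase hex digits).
Answer: 0xF2

Derivation:
After byte 1 (0x87): reg=0x9C
After byte 2 (0xBA): reg=0xF2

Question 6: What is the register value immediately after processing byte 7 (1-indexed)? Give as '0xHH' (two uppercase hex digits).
Answer: 0x75

Derivation:
After byte 1 (0x87): reg=0x9C
After byte 2 (0xBA): reg=0xF2
After byte 3 (0x3E): reg=0x6A
After byte 4 (0x75): reg=0x5D
After byte 5 (0x3B): reg=0x35
After byte 6 (0x91): reg=0x75
After byte 7 (0xD1): reg=0x75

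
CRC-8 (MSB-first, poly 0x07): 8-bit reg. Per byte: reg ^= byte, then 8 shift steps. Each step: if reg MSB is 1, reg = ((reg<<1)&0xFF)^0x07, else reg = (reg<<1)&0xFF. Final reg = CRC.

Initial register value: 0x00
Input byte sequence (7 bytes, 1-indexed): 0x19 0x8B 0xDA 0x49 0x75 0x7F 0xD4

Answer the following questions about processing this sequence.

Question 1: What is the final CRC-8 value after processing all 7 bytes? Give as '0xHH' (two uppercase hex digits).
After byte 1 (0x19): reg=0x4F
After byte 2 (0x8B): reg=0x52
After byte 3 (0xDA): reg=0xB1
After byte 4 (0x49): reg=0xE6
After byte 5 (0x75): reg=0xF0
After byte 6 (0x7F): reg=0xA4
After byte 7 (0xD4): reg=0x57

Answer: 0x57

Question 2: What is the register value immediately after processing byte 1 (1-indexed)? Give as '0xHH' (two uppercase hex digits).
After byte 1 (0x19): reg=0x4F

Answer: 0x4F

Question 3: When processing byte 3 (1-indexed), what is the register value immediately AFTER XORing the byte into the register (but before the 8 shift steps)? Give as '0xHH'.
Answer: 0x88

Derivation:
Register before byte 3: 0x52
Byte 3: 0xDA
0x52 XOR 0xDA = 0x88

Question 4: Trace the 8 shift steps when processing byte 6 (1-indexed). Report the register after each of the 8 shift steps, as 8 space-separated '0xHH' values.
After byte 1 (0x19): reg=0x4F
After byte 2 (0x8B): reg=0x52
After byte 3 (0xDA): reg=0xB1
After byte 4 (0x49): reg=0xE6
After byte 5 (0x75): reg=0xF0
Register before byte 6: 0xF0
After XOR with byte 0x7F: 0x8F

Answer: 0x19 0x32 0x64 0xC8 0x97 0x29 0x52 0xA4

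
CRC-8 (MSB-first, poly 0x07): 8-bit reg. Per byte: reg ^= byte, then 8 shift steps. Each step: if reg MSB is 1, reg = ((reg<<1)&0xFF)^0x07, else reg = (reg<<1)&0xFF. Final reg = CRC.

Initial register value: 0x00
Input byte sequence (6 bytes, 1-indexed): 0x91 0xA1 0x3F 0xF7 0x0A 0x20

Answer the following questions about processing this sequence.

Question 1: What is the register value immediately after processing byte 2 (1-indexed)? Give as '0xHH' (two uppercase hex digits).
After byte 1 (0x91): reg=0xFE
After byte 2 (0xA1): reg=0x9A

Answer: 0x9A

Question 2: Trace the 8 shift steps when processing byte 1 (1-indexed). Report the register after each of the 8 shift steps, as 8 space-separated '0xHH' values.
Register before byte 1: 0x00
After XOR with byte 0x91: 0x91

Answer: 0x25 0x4A 0x94 0x2F 0x5E 0xBC 0x7F 0xFE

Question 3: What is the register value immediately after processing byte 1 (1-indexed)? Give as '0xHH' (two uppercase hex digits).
After byte 1 (0x91): reg=0xFE

Answer: 0xFE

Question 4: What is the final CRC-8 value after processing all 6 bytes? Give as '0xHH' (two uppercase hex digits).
Answer: 0xA9

Derivation:
After byte 1 (0x91): reg=0xFE
After byte 2 (0xA1): reg=0x9A
After byte 3 (0x3F): reg=0x72
After byte 4 (0xF7): reg=0x92
After byte 5 (0x0A): reg=0xC1
After byte 6 (0x20): reg=0xA9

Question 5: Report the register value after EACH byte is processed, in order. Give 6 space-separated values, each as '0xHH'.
0xFE 0x9A 0x72 0x92 0xC1 0xA9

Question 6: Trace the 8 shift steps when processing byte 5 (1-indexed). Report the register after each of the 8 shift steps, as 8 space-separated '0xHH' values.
Answer: 0x37 0x6E 0xDC 0xBF 0x79 0xF2 0xE3 0xC1

Derivation:
After byte 1 (0x91): reg=0xFE
After byte 2 (0xA1): reg=0x9A
After byte 3 (0x3F): reg=0x72
After byte 4 (0xF7): reg=0x92
Register before byte 5: 0x92
After XOR with byte 0x0A: 0x98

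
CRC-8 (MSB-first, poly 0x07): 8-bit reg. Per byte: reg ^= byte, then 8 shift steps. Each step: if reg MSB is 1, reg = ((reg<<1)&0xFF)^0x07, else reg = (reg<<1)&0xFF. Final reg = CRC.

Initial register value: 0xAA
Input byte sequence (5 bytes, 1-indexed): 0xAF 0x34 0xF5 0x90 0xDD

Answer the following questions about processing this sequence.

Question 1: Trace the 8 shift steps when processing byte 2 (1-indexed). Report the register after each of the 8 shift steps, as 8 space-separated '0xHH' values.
After byte 1 (0xAF): reg=0x1B
Register before byte 2: 0x1B
After XOR with byte 0x34: 0x2F

Answer: 0x5E 0xBC 0x7F 0xFE 0xFB 0xF1 0xE5 0xCD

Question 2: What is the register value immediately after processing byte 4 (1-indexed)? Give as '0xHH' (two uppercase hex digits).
Answer: 0xA8

Derivation:
After byte 1 (0xAF): reg=0x1B
After byte 2 (0x34): reg=0xCD
After byte 3 (0xF5): reg=0xA8
After byte 4 (0x90): reg=0xA8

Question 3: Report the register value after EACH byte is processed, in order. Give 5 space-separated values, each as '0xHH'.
0x1B 0xCD 0xA8 0xA8 0x4C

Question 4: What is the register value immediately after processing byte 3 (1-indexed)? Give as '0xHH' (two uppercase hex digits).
Answer: 0xA8

Derivation:
After byte 1 (0xAF): reg=0x1B
After byte 2 (0x34): reg=0xCD
After byte 3 (0xF5): reg=0xA8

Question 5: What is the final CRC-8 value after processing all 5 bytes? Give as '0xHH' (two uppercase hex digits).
Answer: 0x4C

Derivation:
After byte 1 (0xAF): reg=0x1B
After byte 2 (0x34): reg=0xCD
After byte 3 (0xF5): reg=0xA8
After byte 4 (0x90): reg=0xA8
After byte 5 (0xDD): reg=0x4C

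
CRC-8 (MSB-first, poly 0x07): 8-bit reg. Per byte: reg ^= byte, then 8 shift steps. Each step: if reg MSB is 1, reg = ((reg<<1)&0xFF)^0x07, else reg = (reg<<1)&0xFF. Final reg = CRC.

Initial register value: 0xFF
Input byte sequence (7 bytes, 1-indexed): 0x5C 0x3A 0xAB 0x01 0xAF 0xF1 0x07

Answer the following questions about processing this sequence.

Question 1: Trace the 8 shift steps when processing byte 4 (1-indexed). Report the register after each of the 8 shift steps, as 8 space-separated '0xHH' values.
Answer: 0xA9 0x55 0xAA 0x53 0xA6 0x4B 0x96 0x2B

Derivation:
After byte 1 (0x5C): reg=0x60
After byte 2 (0x3A): reg=0x81
After byte 3 (0xAB): reg=0xD6
Register before byte 4: 0xD6
After XOR with byte 0x01: 0xD7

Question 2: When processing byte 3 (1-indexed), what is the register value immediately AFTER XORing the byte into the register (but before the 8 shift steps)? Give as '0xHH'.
Register before byte 3: 0x81
Byte 3: 0xAB
0x81 XOR 0xAB = 0x2A

Answer: 0x2A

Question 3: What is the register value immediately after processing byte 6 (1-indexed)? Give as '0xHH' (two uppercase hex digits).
After byte 1 (0x5C): reg=0x60
After byte 2 (0x3A): reg=0x81
After byte 3 (0xAB): reg=0xD6
After byte 4 (0x01): reg=0x2B
After byte 5 (0xAF): reg=0x95
After byte 6 (0xF1): reg=0x3B

Answer: 0x3B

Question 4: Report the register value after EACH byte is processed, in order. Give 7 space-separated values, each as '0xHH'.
0x60 0x81 0xD6 0x2B 0x95 0x3B 0xB4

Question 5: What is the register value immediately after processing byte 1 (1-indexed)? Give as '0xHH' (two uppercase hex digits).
After byte 1 (0x5C): reg=0x60

Answer: 0x60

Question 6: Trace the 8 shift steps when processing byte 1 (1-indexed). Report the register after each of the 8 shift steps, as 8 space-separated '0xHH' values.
Register before byte 1: 0xFF
After XOR with byte 0x5C: 0xA3

Answer: 0x41 0x82 0x03 0x06 0x0C 0x18 0x30 0x60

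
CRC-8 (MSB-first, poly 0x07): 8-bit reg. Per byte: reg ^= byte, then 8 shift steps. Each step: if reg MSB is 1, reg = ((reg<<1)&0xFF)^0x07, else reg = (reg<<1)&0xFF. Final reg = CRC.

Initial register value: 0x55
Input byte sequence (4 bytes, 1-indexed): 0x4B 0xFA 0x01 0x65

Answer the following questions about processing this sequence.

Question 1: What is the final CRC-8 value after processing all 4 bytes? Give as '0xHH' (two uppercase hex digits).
After byte 1 (0x4B): reg=0x5A
After byte 2 (0xFA): reg=0x69
After byte 3 (0x01): reg=0x1F
After byte 4 (0x65): reg=0x61

Answer: 0x61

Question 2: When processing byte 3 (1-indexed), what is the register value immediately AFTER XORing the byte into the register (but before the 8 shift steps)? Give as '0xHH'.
Answer: 0x68

Derivation:
Register before byte 3: 0x69
Byte 3: 0x01
0x69 XOR 0x01 = 0x68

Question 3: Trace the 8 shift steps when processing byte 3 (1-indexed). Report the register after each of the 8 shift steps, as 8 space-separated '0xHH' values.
After byte 1 (0x4B): reg=0x5A
After byte 2 (0xFA): reg=0x69
Register before byte 3: 0x69
After XOR with byte 0x01: 0x68

Answer: 0xD0 0xA7 0x49 0x92 0x23 0x46 0x8C 0x1F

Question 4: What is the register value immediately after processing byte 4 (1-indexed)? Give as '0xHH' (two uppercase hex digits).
Answer: 0x61

Derivation:
After byte 1 (0x4B): reg=0x5A
After byte 2 (0xFA): reg=0x69
After byte 3 (0x01): reg=0x1F
After byte 4 (0x65): reg=0x61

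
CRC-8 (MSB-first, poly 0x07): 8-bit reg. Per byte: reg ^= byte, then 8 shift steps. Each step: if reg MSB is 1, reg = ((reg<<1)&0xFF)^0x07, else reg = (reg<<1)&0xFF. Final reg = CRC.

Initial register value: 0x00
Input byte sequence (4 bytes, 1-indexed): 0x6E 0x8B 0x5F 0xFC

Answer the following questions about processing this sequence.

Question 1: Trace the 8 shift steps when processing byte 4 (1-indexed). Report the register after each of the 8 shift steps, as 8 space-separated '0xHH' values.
Answer: 0x5B 0xB6 0x6B 0xD6 0xAB 0x51 0xA2 0x43

Derivation:
After byte 1 (0x6E): reg=0x0D
After byte 2 (0x8B): reg=0x9B
After byte 3 (0x5F): reg=0x52
Register before byte 4: 0x52
After XOR with byte 0xFC: 0xAE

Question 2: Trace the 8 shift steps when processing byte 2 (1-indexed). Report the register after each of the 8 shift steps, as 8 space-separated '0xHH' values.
After byte 1 (0x6E): reg=0x0D
Register before byte 2: 0x0D
After XOR with byte 0x8B: 0x86

Answer: 0x0B 0x16 0x2C 0x58 0xB0 0x67 0xCE 0x9B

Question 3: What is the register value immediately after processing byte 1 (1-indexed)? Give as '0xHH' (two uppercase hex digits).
Answer: 0x0D

Derivation:
After byte 1 (0x6E): reg=0x0D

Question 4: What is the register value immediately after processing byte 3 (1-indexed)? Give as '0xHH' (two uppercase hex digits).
Answer: 0x52

Derivation:
After byte 1 (0x6E): reg=0x0D
After byte 2 (0x8B): reg=0x9B
After byte 3 (0x5F): reg=0x52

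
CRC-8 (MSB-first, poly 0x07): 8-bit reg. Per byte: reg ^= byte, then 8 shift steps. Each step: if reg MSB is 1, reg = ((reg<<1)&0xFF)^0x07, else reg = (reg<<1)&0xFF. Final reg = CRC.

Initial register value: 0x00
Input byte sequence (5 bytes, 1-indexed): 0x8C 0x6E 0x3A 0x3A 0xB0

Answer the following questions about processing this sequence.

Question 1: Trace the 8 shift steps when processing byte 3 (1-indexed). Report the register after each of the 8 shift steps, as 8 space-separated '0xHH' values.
After byte 1 (0x8C): reg=0xAD
After byte 2 (0x6E): reg=0x47
Register before byte 3: 0x47
After XOR with byte 0x3A: 0x7D

Answer: 0xFA 0xF3 0xE1 0xC5 0x8D 0x1D 0x3A 0x74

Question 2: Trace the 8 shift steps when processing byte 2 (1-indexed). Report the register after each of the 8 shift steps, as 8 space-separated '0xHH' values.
After byte 1 (0x8C): reg=0xAD
Register before byte 2: 0xAD
After XOR with byte 0x6E: 0xC3

Answer: 0x81 0x05 0x0A 0x14 0x28 0x50 0xA0 0x47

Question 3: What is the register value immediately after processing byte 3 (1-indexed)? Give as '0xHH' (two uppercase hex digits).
Answer: 0x74

Derivation:
After byte 1 (0x8C): reg=0xAD
After byte 2 (0x6E): reg=0x47
After byte 3 (0x3A): reg=0x74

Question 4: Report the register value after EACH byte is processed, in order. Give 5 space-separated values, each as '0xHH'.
0xAD 0x47 0x74 0xED 0x94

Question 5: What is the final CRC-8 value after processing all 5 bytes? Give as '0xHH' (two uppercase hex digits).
After byte 1 (0x8C): reg=0xAD
After byte 2 (0x6E): reg=0x47
After byte 3 (0x3A): reg=0x74
After byte 4 (0x3A): reg=0xED
After byte 5 (0xB0): reg=0x94

Answer: 0x94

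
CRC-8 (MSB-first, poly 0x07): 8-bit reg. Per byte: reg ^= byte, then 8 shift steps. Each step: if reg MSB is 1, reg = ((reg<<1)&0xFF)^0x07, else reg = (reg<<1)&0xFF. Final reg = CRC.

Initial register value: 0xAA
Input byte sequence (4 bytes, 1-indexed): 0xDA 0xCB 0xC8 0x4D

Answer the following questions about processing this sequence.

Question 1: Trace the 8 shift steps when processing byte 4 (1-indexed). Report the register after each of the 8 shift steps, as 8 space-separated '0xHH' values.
Answer: 0x4C 0x98 0x37 0x6E 0xDC 0xBF 0x79 0xF2

Derivation:
After byte 1 (0xDA): reg=0x57
After byte 2 (0xCB): reg=0xDD
After byte 3 (0xC8): reg=0x6B
Register before byte 4: 0x6B
After XOR with byte 0x4D: 0x26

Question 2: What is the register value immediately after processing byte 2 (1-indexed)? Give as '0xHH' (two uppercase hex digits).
After byte 1 (0xDA): reg=0x57
After byte 2 (0xCB): reg=0xDD

Answer: 0xDD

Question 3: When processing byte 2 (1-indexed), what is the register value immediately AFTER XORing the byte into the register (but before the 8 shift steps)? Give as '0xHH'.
Answer: 0x9C

Derivation:
Register before byte 2: 0x57
Byte 2: 0xCB
0x57 XOR 0xCB = 0x9C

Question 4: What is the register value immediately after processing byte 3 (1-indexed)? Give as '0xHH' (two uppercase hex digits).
After byte 1 (0xDA): reg=0x57
After byte 2 (0xCB): reg=0xDD
After byte 3 (0xC8): reg=0x6B

Answer: 0x6B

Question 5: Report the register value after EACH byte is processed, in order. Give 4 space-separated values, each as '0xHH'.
0x57 0xDD 0x6B 0xF2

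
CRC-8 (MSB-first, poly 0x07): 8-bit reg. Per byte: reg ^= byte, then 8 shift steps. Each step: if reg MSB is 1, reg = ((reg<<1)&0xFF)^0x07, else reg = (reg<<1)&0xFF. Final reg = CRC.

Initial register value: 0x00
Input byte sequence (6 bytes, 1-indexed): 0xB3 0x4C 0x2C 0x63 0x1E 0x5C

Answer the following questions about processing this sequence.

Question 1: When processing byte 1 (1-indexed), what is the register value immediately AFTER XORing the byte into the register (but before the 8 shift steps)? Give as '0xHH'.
Answer: 0xB3

Derivation:
Register before byte 1: 0x00
Byte 1: 0xB3
0x00 XOR 0xB3 = 0xB3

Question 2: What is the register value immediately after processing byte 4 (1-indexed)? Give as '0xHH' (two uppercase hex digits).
Answer: 0xA2

Derivation:
After byte 1 (0xB3): reg=0x10
After byte 2 (0x4C): reg=0x93
After byte 3 (0x2C): reg=0x34
After byte 4 (0x63): reg=0xA2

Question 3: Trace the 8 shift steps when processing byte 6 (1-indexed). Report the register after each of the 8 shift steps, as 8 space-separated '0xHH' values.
Answer: 0xC2 0x83 0x01 0x02 0x04 0x08 0x10 0x20

Derivation:
After byte 1 (0xB3): reg=0x10
After byte 2 (0x4C): reg=0x93
After byte 3 (0x2C): reg=0x34
After byte 4 (0x63): reg=0xA2
After byte 5 (0x1E): reg=0x3D
Register before byte 6: 0x3D
After XOR with byte 0x5C: 0x61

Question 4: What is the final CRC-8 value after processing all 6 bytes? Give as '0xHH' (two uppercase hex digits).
After byte 1 (0xB3): reg=0x10
After byte 2 (0x4C): reg=0x93
After byte 3 (0x2C): reg=0x34
After byte 4 (0x63): reg=0xA2
After byte 5 (0x1E): reg=0x3D
After byte 6 (0x5C): reg=0x20

Answer: 0x20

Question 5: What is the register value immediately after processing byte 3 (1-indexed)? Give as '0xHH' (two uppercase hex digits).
After byte 1 (0xB3): reg=0x10
After byte 2 (0x4C): reg=0x93
After byte 3 (0x2C): reg=0x34

Answer: 0x34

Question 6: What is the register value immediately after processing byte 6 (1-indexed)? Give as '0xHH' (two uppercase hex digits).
Answer: 0x20

Derivation:
After byte 1 (0xB3): reg=0x10
After byte 2 (0x4C): reg=0x93
After byte 3 (0x2C): reg=0x34
After byte 4 (0x63): reg=0xA2
After byte 5 (0x1E): reg=0x3D
After byte 6 (0x5C): reg=0x20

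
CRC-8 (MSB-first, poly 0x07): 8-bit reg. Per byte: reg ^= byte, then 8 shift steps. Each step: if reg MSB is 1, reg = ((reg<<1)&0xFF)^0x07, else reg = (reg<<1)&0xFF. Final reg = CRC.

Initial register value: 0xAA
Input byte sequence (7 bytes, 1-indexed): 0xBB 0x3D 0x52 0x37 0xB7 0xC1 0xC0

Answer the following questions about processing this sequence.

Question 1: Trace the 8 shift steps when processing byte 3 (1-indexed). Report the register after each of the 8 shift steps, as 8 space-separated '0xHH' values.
Answer: 0x41 0x82 0x03 0x06 0x0C 0x18 0x30 0x60

Derivation:
After byte 1 (0xBB): reg=0x77
After byte 2 (0x3D): reg=0xF1
Register before byte 3: 0xF1
After XOR with byte 0x52: 0xA3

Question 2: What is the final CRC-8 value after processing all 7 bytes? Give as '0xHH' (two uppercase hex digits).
Answer: 0xD4

Derivation:
After byte 1 (0xBB): reg=0x77
After byte 2 (0x3D): reg=0xF1
After byte 3 (0x52): reg=0x60
After byte 4 (0x37): reg=0xA2
After byte 5 (0xB7): reg=0x6B
After byte 6 (0xC1): reg=0x5F
After byte 7 (0xC0): reg=0xD4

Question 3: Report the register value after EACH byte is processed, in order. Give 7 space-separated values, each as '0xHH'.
0x77 0xF1 0x60 0xA2 0x6B 0x5F 0xD4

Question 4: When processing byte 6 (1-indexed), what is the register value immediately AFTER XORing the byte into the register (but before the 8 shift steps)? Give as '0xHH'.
Register before byte 6: 0x6B
Byte 6: 0xC1
0x6B XOR 0xC1 = 0xAA

Answer: 0xAA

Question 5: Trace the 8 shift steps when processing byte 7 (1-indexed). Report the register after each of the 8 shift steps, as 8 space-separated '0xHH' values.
Answer: 0x39 0x72 0xE4 0xCF 0x99 0x35 0x6A 0xD4

Derivation:
After byte 1 (0xBB): reg=0x77
After byte 2 (0x3D): reg=0xF1
After byte 3 (0x52): reg=0x60
After byte 4 (0x37): reg=0xA2
After byte 5 (0xB7): reg=0x6B
After byte 6 (0xC1): reg=0x5F
Register before byte 7: 0x5F
After XOR with byte 0xC0: 0x9F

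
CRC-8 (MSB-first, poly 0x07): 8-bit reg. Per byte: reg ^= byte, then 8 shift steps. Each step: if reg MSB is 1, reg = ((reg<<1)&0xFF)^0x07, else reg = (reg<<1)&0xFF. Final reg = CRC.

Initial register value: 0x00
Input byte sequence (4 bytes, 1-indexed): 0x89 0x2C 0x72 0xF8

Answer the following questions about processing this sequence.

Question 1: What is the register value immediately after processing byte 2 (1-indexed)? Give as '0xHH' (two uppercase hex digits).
Answer: 0xCF

Derivation:
After byte 1 (0x89): reg=0xB6
After byte 2 (0x2C): reg=0xCF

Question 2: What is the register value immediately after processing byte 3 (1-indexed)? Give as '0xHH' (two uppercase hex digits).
Answer: 0x3A

Derivation:
After byte 1 (0x89): reg=0xB6
After byte 2 (0x2C): reg=0xCF
After byte 3 (0x72): reg=0x3A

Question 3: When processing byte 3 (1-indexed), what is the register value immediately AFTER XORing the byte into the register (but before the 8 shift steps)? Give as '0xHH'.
Register before byte 3: 0xCF
Byte 3: 0x72
0xCF XOR 0x72 = 0xBD

Answer: 0xBD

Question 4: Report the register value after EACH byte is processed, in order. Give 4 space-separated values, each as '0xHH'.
0xB6 0xCF 0x3A 0x40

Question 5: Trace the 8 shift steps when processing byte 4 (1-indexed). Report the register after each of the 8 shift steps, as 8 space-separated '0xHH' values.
After byte 1 (0x89): reg=0xB6
After byte 2 (0x2C): reg=0xCF
After byte 3 (0x72): reg=0x3A
Register before byte 4: 0x3A
After XOR with byte 0xF8: 0xC2

Answer: 0x83 0x01 0x02 0x04 0x08 0x10 0x20 0x40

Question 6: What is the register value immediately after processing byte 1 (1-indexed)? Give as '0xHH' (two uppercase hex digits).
After byte 1 (0x89): reg=0xB6

Answer: 0xB6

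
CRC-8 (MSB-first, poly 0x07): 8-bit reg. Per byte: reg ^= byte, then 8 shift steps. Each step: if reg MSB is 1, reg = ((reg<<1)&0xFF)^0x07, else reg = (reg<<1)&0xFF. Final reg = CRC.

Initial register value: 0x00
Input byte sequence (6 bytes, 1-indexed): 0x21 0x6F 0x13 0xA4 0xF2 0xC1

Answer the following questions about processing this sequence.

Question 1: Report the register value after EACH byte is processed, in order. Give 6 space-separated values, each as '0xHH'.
0xE7 0xB1 0x67 0x47 0x02 0x47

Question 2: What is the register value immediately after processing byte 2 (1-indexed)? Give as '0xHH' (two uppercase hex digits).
After byte 1 (0x21): reg=0xE7
After byte 2 (0x6F): reg=0xB1

Answer: 0xB1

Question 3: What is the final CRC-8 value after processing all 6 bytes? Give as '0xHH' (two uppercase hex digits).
After byte 1 (0x21): reg=0xE7
After byte 2 (0x6F): reg=0xB1
After byte 3 (0x13): reg=0x67
After byte 4 (0xA4): reg=0x47
After byte 5 (0xF2): reg=0x02
After byte 6 (0xC1): reg=0x47

Answer: 0x47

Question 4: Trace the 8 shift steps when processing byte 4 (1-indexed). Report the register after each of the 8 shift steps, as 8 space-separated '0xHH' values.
After byte 1 (0x21): reg=0xE7
After byte 2 (0x6F): reg=0xB1
After byte 3 (0x13): reg=0x67
Register before byte 4: 0x67
After XOR with byte 0xA4: 0xC3

Answer: 0x81 0x05 0x0A 0x14 0x28 0x50 0xA0 0x47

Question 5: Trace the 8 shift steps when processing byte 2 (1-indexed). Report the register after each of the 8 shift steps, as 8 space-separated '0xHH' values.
Answer: 0x17 0x2E 0x5C 0xB8 0x77 0xEE 0xDB 0xB1

Derivation:
After byte 1 (0x21): reg=0xE7
Register before byte 2: 0xE7
After XOR with byte 0x6F: 0x88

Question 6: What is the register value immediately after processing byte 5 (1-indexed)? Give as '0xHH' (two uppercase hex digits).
After byte 1 (0x21): reg=0xE7
After byte 2 (0x6F): reg=0xB1
After byte 3 (0x13): reg=0x67
After byte 4 (0xA4): reg=0x47
After byte 5 (0xF2): reg=0x02

Answer: 0x02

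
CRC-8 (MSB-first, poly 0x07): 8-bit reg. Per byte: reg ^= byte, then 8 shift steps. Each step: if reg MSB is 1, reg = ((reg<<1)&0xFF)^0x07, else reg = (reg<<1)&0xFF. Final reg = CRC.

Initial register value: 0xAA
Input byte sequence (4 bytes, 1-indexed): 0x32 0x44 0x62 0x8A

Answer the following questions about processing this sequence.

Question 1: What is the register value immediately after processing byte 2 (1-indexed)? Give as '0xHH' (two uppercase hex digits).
After byte 1 (0x32): reg=0xC1
After byte 2 (0x44): reg=0x92

Answer: 0x92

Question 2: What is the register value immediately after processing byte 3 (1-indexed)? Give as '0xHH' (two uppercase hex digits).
Answer: 0xDE

Derivation:
After byte 1 (0x32): reg=0xC1
After byte 2 (0x44): reg=0x92
After byte 3 (0x62): reg=0xDE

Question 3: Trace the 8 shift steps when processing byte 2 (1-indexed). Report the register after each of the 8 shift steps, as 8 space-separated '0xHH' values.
Answer: 0x0D 0x1A 0x34 0x68 0xD0 0xA7 0x49 0x92

Derivation:
After byte 1 (0x32): reg=0xC1
Register before byte 2: 0xC1
After XOR with byte 0x44: 0x85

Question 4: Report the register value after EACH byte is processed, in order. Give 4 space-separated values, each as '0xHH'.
0xC1 0x92 0xDE 0xAB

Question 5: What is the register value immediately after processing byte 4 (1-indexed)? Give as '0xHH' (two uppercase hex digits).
Answer: 0xAB

Derivation:
After byte 1 (0x32): reg=0xC1
After byte 2 (0x44): reg=0x92
After byte 3 (0x62): reg=0xDE
After byte 4 (0x8A): reg=0xAB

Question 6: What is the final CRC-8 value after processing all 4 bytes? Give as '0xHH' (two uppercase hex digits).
After byte 1 (0x32): reg=0xC1
After byte 2 (0x44): reg=0x92
After byte 3 (0x62): reg=0xDE
After byte 4 (0x8A): reg=0xAB

Answer: 0xAB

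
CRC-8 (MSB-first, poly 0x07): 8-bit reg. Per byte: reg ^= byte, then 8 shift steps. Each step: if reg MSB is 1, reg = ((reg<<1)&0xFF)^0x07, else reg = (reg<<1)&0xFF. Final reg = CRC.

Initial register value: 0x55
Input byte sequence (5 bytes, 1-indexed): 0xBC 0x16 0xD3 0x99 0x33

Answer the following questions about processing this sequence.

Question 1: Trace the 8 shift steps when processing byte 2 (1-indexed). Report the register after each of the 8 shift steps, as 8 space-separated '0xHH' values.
Answer: 0x09 0x12 0x24 0x48 0x90 0x27 0x4E 0x9C

Derivation:
After byte 1 (0xBC): reg=0x91
Register before byte 2: 0x91
After XOR with byte 0x16: 0x87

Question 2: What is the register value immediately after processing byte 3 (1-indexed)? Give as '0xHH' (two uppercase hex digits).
After byte 1 (0xBC): reg=0x91
After byte 2 (0x16): reg=0x9C
After byte 3 (0xD3): reg=0xEA

Answer: 0xEA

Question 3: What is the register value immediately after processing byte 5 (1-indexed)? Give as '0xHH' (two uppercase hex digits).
After byte 1 (0xBC): reg=0x91
After byte 2 (0x16): reg=0x9C
After byte 3 (0xD3): reg=0xEA
After byte 4 (0x99): reg=0x5E
After byte 5 (0x33): reg=0x04

Answer: 0x04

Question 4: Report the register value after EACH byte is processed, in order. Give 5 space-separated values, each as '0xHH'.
0x91 0x9C 0xEA 0x5E 0x04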